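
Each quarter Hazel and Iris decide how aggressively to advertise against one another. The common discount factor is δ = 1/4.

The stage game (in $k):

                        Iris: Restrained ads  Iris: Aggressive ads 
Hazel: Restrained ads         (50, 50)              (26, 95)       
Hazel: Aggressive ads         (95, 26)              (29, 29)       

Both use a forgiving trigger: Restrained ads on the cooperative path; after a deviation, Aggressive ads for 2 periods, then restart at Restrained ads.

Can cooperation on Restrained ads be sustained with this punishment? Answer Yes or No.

A one-shot deviation gives 95 now, then 29 for 2 periods, then back to 50.
Gain from deviating: (95−50) today; loss: (50−29) in each of the next 2 periods.
No-deviation condition: (50−29)(δ+…+δ^2) ≥ 95−50, i.e. δ+…+δ^2 ≥ 15/7.
At δ = 1/4: δ+…+δ^2 = 0.3125 < 2.1429.
So cooperation is not sustainable.

No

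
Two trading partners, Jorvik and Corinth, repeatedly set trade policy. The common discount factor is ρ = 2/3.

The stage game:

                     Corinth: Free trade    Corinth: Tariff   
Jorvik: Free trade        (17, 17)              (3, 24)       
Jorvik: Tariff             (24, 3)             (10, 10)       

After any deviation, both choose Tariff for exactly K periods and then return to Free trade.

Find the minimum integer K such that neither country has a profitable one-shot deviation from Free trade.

2

IC: ρ(1−ρ^K)/(1−ρ) ≥ (24−17)/(17−10) = 1.
With ρ = 2/3: need 1 − ρ^K ≥ 1·(1−2/3)/(2/3), i.e. ρ^K ≤ 0.5000.
Since (2/3)^1 = 0.6667 and (2/3)^2 = 0.4444, the smallest such K is 2.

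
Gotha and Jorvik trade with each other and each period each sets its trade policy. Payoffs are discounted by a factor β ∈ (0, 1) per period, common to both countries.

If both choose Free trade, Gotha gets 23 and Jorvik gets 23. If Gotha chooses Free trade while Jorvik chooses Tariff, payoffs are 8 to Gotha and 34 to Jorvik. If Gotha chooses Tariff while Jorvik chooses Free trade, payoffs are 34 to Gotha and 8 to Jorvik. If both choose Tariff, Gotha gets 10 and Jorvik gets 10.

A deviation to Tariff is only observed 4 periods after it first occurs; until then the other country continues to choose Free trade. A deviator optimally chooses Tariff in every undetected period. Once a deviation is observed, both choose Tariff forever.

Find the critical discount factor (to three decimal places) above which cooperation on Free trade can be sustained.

0.823

Deviating for the 4 undetected periods gains 34−23 = 11 per period over cooperation, then loses 23−10 = 13 per period forever once punishment starts.
Gain: 11(1 + β + … + β^3); loss: 13·β^4/(1−β).
No profitable deviation ⇔ 11(1−β^4) ≤ 13·β^4, i.e. β^4 ≥ 11/(11+13) = 11/24.
Hence β ≥ (11/24)^(1/4) ≈ 0.823.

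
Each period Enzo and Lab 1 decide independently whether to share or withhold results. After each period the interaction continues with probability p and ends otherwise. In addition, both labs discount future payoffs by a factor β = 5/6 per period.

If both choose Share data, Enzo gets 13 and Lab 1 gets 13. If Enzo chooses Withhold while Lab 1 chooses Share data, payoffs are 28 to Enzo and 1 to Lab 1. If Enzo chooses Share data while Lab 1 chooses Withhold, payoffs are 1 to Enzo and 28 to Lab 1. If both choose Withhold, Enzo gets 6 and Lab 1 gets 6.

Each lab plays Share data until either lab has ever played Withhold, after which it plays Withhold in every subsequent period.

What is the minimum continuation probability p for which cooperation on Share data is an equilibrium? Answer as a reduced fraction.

Expected continuation weight on next period's payoff is β·p = 5/6·p, which plays the role of the discount factor.
Cooperation requires 5/6·p ≥ (28−13)/(28−6) = 15/22, hence p ≥ 9/11.

9/11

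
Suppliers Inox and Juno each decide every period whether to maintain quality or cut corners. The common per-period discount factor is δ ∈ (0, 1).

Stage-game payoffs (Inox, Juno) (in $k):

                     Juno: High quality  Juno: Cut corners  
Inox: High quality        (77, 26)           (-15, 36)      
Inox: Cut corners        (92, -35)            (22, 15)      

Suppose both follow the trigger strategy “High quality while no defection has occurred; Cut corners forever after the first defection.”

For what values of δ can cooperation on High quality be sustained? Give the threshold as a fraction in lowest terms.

Inox's threshold: (92−77)/(92−22) = 3/14.
Juno's threshold: (36−26)/(36−15) = 10/21.
3/14 < 10/21, so Juno binds and δ* = 10/21.

10/21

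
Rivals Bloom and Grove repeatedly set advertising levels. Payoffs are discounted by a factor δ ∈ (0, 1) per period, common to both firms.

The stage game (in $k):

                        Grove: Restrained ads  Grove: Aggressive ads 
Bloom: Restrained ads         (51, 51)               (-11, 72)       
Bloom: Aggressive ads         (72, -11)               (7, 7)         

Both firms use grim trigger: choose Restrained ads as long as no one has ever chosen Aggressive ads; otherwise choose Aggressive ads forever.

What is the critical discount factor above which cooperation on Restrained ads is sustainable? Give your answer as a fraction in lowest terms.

21/65

Under grim trigger the critical discount factor is (T−C)/(T−P) with T = 72, C = 51, P = 7.
δ* = (72−51)/(72−7) = 21/65.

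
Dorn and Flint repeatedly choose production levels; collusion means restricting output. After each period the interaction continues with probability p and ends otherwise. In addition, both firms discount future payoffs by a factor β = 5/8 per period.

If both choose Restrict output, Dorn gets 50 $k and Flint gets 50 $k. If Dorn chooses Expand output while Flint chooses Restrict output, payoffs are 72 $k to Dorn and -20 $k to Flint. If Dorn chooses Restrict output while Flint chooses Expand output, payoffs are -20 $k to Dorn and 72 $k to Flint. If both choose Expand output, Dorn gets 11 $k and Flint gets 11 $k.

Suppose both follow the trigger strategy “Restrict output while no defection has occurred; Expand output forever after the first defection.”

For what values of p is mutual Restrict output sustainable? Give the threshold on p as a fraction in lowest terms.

176/305

With continuation probability p and discount β, the effective per-period discount factor is βp.
Grim-trigger IC: βp ≥ (72−50)/(72−11) = 22/61.
So p ≥ (22/61)/(5/8) = 176/305.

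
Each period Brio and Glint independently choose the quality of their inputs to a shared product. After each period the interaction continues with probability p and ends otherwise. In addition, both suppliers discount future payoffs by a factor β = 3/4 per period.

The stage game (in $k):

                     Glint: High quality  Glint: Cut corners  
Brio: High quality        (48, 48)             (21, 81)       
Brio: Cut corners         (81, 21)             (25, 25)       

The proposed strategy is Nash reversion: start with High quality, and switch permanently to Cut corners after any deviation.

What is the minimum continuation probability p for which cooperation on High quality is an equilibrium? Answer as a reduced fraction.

Expected continuation weight on next period's payoff is β·p = 3/4·p, which plays the role of the discount factor.
Cooperation requires 3/4·p ≥ (81−48)/(81−25) = 33/56, hence p ≥ 11/14.

11/14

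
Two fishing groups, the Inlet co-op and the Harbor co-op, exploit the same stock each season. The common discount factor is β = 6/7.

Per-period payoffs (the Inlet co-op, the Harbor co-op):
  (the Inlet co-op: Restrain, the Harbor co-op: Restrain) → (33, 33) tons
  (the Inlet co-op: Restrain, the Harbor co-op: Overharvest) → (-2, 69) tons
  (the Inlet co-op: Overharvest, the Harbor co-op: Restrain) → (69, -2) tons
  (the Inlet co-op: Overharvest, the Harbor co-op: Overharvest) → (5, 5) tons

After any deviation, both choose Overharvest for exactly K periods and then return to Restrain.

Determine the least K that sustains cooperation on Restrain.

2

Need Σ_{k=1}^{K} β^k ≥ (69−33)/(33−5) = 1.2857 at β = 6/7.
At K = 1 the sum is 0.8571 < 1.2857; at K = 2 it is 1.5918 ≥ 1.2857.
So the minimum punishment length is K = 2.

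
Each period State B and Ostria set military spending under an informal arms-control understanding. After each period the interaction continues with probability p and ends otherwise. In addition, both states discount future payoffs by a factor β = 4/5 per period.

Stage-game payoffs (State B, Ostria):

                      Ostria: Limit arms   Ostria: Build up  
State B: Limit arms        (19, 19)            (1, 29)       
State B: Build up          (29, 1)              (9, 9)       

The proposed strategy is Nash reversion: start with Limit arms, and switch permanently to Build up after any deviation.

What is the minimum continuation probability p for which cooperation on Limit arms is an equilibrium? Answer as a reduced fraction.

With continuation probability p and discount β, the effective per-period discount factor is βp.
Grim-trigger IC: βp ≥ (29−19)/(29−9) = 1/2.
So p ≥ (1/2)/(4/5) = 5/8.

5/8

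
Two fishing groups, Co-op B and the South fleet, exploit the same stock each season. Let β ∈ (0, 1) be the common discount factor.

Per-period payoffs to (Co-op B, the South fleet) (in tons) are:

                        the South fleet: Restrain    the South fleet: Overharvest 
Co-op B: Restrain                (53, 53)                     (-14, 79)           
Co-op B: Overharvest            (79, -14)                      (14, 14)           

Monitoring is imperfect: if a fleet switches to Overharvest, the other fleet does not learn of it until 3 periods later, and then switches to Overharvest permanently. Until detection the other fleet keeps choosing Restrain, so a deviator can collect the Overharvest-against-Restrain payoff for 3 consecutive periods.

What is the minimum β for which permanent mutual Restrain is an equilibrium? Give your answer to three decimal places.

A deviator earns 79 for 3 periods, then 14 forever; cooperating earns 53 forever. Multiplying the IC by (1−β):
53 ≥ 79(1−β^3) + 14β^3, so 65·β^3 ≥ 26 and β^3 ≥ 2/5.
β ≥ (2/5)^(1/3) ≈ 0.737.

0.737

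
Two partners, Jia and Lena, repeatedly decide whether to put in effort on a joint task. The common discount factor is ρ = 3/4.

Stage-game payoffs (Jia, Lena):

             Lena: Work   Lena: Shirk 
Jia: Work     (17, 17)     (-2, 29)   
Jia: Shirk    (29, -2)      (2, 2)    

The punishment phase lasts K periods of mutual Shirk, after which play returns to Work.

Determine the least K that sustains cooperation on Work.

IC: ρ(1−ρ^K)/(1−ρ) ≥ (29−17)/(17−2) = 4/5.
With ρ = 3/4: need 1 − ρ^K ≥ 4/5·(1−3/4)/(3/4), i.e. ρ^K ≤ 0.7333.
Since (3/4)^1 = 0.7500 and (3/4)^2 = 0.5625, the smallest such K is 2.

2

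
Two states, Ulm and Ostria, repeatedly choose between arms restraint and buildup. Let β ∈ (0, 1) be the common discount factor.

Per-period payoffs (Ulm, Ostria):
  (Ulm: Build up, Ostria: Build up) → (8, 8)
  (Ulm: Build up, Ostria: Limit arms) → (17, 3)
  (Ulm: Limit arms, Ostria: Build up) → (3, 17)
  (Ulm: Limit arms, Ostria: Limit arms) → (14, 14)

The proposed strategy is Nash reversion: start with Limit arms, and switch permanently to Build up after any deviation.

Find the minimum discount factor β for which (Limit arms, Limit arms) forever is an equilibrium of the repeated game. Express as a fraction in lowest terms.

1/3

14/(1−β) ≥ 17 + 8β/(1−β)
14 ≥ 17 − 9β
β ≥ 3/9 = 1/3.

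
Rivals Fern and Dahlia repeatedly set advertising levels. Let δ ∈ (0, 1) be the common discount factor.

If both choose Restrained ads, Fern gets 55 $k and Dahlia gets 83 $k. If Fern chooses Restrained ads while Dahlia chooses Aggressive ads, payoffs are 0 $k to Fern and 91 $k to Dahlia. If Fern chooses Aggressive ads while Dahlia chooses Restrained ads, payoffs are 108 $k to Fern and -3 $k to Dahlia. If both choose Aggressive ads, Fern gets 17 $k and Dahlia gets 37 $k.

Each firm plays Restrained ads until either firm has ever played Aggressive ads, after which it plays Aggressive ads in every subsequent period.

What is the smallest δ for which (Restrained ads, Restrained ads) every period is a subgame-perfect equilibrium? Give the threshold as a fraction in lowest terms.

53/91

For Fern: deviation gain 108−55 = 53, per-period punishment loss 55−17 = 38. IC gives δ ≥ 53/91.
For Dahlia: gain 8, loss 46 per period, so δ ≥ 8/54 = 4/27.
The tighter constraint is Fern's, so cooperation needs δ ≥ 53/91.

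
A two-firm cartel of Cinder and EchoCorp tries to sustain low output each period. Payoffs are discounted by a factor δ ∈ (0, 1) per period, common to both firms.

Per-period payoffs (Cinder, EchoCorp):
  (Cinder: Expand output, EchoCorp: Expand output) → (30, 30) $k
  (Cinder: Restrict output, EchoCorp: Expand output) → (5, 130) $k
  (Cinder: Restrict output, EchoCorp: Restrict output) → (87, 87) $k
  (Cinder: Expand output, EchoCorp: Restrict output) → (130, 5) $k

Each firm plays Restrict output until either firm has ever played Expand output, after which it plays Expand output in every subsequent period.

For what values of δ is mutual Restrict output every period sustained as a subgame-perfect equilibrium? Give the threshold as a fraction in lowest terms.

43/100

One-period gain from deviating is 130 − 87 = 43. The loss is 87 − 30 = 57 in every subsequent period, with present value 57·δ/(1−δ).
Deviation is unprofitable when 57·δ/(1−δ) ≥ 43, i.e. δ/(1−δ) ≥ 43/57.
Equivalently δ ≥ 43/(43+57) = 43/100.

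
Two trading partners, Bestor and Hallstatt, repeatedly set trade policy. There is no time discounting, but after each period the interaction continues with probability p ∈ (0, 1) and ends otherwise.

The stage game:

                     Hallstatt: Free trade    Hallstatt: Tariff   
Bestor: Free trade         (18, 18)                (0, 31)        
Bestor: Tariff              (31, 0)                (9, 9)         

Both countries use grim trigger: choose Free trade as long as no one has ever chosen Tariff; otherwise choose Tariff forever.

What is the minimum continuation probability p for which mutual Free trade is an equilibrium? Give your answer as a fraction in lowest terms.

Expected cooperation value is 18 + p·18 + p²·18 + … = 18/(1−p); deviation gives 31 + p·9/(1−p).
18 ≥ 31(1−p) + 9p ⇒ 22p ≥ 13 ⇒ p ≥ 13/22.

13/22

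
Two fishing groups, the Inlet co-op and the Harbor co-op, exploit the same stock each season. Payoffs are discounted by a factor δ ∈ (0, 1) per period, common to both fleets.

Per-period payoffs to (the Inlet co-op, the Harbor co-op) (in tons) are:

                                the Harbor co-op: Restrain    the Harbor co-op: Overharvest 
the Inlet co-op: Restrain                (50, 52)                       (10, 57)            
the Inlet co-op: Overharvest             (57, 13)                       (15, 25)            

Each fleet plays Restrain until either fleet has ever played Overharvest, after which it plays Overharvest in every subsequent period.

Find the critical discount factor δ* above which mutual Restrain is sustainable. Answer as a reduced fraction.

the Inlet co-op's threshold: (57−50)/(57−15) = 1/6.
the Harbor co-op's threshold: (57−52)/(57−25) = 5/32.
1/6 > 5/32, so the Inlet co-op binds and δ* = 1/6.

1/6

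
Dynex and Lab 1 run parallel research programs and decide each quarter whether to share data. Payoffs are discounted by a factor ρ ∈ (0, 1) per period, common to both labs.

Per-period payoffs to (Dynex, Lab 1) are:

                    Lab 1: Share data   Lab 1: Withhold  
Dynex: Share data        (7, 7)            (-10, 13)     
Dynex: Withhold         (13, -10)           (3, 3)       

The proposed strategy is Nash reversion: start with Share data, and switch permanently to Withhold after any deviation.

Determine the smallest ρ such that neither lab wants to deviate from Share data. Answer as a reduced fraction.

Under grim trigger the critical discount factor is (T−C)/(T−P) with T = 13, C = 7, P = 3.
ρ* = (13−7)/(13−3) = 6/10 = 3/5.

3/5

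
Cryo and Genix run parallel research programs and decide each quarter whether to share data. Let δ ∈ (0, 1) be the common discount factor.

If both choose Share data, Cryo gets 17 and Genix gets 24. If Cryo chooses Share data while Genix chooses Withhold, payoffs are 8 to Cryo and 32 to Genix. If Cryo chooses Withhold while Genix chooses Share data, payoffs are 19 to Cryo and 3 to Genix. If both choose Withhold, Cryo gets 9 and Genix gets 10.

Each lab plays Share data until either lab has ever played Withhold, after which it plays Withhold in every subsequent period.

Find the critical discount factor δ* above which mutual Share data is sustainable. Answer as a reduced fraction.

4/11

For Cryo: deviation gain 19−17 = 2, per-period punishment loss 17−9 = 8. IC gives δ ≥ 2/10 = 1/5.
For Genix: gain 8, loss 14 per period, so δ ≥ 8/22 = 4/11.
The tighter constraint is Genix's, so cooperation needs δ ≥ 4/11.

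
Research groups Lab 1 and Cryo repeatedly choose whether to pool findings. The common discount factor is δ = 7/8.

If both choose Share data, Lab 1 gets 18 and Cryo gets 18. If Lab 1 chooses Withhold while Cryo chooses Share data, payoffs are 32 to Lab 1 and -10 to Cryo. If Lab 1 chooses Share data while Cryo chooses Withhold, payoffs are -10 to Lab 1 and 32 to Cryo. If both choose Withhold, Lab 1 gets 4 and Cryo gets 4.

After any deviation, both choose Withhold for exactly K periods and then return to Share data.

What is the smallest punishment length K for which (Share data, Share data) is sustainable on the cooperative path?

2

Need Σ_{k=1}^{K} δ^k ≥ (32−18)/(18−4) = 1.0000 at δ = 7/8.
At K = 1 the sum is 0.8750 < 1.0000; at K = 2 it is 1.6406 ≥ 1.0000.
So the minimum punishment length is K = 2.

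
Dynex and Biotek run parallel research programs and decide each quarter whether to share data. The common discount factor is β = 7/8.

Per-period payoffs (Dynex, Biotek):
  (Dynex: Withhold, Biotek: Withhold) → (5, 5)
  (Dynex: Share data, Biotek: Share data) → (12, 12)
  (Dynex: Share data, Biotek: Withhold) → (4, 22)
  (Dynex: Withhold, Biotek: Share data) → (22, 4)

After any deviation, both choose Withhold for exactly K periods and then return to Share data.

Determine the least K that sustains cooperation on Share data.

No profitable deviation requires (12−5)(β+…+β^K) ≥ 22−12, i.e. β+…+β^K ≥ 10/7 ≈ 1.4286.
With β = 7/8, the partial sums are K=1: 0.8750, K=2: 1.6406.
K = 2 is the first length at which the sum reaches 1.4286.

2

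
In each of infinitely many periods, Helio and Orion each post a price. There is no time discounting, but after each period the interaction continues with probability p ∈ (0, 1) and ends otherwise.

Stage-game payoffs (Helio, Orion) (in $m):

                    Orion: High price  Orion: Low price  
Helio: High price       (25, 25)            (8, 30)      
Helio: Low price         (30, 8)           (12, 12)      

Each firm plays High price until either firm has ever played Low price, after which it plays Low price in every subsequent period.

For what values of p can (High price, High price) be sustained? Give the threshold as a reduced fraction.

With no time discounting, the continuation probability p plays the role of the discount factor.
Grim-trigger IC: 25/(1−p) ≥ 30 + 12p/(1−p) ⇒ p ≥ (30−25)/(30−12) = 5/18.

5/18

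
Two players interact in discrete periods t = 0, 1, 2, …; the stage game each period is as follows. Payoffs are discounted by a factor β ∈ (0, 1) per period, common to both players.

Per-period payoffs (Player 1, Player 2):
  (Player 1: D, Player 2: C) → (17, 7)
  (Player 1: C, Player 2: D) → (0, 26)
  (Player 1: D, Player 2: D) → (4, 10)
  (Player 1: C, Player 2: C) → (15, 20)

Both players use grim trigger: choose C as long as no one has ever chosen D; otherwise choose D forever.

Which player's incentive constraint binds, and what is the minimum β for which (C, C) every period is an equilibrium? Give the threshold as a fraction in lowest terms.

Player 2; β ≥ 3/8

Player 1's threshold: (17−15)/(17−4) = 2/13.
Player 2's threshold: (26−20)/(26−10) = 3/8.
2/13 < 3/8, so Player 2 binds and β* = 3/8.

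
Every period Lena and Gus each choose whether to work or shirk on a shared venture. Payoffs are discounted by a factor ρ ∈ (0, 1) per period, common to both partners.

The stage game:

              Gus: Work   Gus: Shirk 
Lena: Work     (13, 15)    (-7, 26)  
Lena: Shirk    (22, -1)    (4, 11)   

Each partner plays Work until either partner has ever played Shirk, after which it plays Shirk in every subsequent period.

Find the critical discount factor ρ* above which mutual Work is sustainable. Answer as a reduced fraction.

Lena: cooperation gives 13 each period; deviation gives 22 once then 4 forever.
  13/(1−ρ) ≥ 22 + 4ρ/(1−ρ) ⇒ ρ ≥ 9/18 = 1/2.
Gus: cooperation gives 15 each period; deviation gives 26 once then 11 forever.
  ρ ≥ 11/15.
Both must hold, so the binding constraint is Gus's: ρ ≥ 11/15.

11/15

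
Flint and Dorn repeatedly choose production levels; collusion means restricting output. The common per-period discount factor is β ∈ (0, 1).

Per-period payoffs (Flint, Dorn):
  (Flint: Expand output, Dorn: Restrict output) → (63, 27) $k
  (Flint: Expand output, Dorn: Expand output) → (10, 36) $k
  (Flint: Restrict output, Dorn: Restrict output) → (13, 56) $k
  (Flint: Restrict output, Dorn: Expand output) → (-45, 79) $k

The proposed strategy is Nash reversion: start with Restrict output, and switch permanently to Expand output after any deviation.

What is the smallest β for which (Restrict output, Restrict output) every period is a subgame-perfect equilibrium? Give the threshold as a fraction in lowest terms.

Flint: cooperation gives 13 each period; deviation gives 63 once then 10 forever.
  13/(1−β) ≥ 63 + 10β/(1−β) ⇒ β ≥ 50/53.
Dorn: cooperation gives 56 each period; deviation gives 79 once then 36 forever.
  β ≥ 23/43.
Both must hold, so the binding constraint is Flint's: β ≥ 50/53.

50/53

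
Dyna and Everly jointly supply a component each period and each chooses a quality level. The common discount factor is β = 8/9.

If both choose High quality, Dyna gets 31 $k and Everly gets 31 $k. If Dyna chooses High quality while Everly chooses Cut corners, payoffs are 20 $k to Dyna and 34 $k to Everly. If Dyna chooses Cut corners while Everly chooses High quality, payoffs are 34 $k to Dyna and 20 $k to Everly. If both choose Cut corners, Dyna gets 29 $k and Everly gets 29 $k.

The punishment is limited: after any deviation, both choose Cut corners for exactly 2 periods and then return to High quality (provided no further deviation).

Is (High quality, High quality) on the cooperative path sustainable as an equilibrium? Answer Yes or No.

Yes

Comparing payoff streams over the 3 periods until play realigns: cooperate → 31(1+β+…+β^2); deviate → 34 + 29(β+…+β^2).
Cooperation is sustained iff (31−29)(β+…+β^2) ≥ 34−31.
β+…+β^2 = 8/9·(1−(8/9)^2)/(1−8/9) = 1.6790, and (34−31)/(31−29) = 1.5000.
1.6790 ≥ 1.5000, so cooperation is sustainable.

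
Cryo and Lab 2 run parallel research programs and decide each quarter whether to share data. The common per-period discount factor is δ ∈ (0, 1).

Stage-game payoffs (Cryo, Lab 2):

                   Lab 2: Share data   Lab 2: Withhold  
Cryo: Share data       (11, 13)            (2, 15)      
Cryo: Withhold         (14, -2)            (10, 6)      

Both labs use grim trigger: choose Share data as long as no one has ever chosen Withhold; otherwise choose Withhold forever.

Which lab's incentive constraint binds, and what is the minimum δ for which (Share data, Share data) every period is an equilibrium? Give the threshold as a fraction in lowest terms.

Cryo; δ ≥ 3/4

Cryo: cooperation gives 11 each period; deviation gives 14 once then 10 forever.
  11/(1−δ) ≥ 14 + 10δ/(1−δ) ⇒ δ ≥ 3/4.
Lab 2: cooperation gives 13 each period; deviation gives 15 once then 6 forever.
  δ ≥ 2/9.
Both must hold, so the binding constraint is Cryo's: δ ≥ 3/4.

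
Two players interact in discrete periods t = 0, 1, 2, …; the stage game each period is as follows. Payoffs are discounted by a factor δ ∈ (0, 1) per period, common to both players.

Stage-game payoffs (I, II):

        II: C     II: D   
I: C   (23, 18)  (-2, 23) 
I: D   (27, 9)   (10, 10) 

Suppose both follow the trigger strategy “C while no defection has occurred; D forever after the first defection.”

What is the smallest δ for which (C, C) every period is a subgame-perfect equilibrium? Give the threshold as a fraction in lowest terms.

5/13

I: cooperation gives 23 each period; deviation gives 27 once then 10 forever.
  23/(1−δ) ≥ 27 + 10δ/(1−δ) ⇒ δ ≥ 4/17.
II: cooperation gives 18 each period; deviation gives 23 once then 10 forever.
  δ ≥ 5/13.
Both must hold, so the binding constraint is II's: δ ≥ 5/13.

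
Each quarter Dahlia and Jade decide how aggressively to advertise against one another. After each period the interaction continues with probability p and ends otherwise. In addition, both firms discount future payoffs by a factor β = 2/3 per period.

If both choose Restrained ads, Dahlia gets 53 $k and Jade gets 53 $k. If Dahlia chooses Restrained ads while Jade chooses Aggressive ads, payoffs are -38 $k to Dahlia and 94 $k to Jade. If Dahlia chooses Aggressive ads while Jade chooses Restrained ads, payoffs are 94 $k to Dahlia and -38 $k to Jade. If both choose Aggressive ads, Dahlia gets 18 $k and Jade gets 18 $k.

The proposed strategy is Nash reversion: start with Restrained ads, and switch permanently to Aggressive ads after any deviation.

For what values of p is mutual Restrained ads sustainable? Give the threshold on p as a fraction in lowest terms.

Expected continuation weight on next period's payoff is β·p = 2/3·p, which plays the role of the discount factor.
Cooperation requires 2/3·p ≥ (94−53)/(94−18) = 41/76, hence p ≥ 123/152.

123/152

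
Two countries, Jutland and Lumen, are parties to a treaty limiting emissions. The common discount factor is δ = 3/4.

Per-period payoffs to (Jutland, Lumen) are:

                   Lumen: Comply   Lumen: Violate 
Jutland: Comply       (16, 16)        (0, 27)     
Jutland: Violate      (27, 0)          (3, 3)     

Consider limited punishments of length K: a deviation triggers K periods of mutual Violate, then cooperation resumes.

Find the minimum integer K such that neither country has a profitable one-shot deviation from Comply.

2

No profitable deviation requires (16−3)(δ+…+δ^K) ≥ 27−16, i.e. δ+…+δ^K ≥ 11/13 ≈ 0.8462.
With δ = 3/4, the partial sums are K=1: 0.7500, K=2: 1.3125.
K = 2 is the first length at which the sum reaches 0.8462.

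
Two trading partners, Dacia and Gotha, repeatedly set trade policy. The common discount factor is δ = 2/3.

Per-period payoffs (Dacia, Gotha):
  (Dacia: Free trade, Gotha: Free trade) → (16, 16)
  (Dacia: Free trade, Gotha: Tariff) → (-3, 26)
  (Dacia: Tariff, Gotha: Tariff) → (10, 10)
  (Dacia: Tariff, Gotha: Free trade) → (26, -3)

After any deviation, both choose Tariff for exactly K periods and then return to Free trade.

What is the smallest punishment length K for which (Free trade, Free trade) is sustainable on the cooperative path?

5

IC: δ(1−δ^K)/(1−δ) ≥ (26−16)/(16−10) = 5/3.
With δ = 2/3: need 1 − δ^K ≥ 5/3·(1−2/3)/(2/3), i.e. δ^K ≤ 0.1667.
Since (2/3)^4 = 0.1975 and (2/3)^5 = 0.1317, the smallest such K is 5.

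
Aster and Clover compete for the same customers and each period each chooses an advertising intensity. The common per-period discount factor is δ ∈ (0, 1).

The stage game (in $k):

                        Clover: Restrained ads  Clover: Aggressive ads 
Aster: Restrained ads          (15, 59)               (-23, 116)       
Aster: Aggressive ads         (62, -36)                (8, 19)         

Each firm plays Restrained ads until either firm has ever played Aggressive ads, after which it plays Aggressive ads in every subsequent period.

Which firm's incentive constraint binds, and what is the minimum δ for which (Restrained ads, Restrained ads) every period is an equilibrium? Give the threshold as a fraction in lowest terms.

Aster's threshold: (62−15)/(62−8) = 47/54.
Clover's threshold: (116−59)/(116−19) = 57/97.
47/54 > 57/97, so Aster binds and δ* = 47/54.

Aster; δ ≥ 47/54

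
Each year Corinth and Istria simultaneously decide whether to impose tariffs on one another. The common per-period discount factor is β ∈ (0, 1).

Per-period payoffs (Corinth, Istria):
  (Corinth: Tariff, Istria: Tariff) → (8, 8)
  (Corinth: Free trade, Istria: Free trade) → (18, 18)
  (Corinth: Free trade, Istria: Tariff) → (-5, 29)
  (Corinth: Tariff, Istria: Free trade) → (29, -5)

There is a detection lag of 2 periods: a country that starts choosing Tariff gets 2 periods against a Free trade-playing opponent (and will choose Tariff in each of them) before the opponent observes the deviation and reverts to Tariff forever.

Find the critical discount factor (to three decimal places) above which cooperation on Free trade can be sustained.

0.724

The best deviation is to choose Tariff for all 2 undetected periods, earning 29 each, then 8 forever once detected.
Deviation value: 29(1−β^2)/(1−β) + 8β^2/(1−β); cooperation value: 18/(1−β).
IC: 18 ≥ 29(1−β^2) + 8β^2 = 29 − 21β^2.
So β^2 ≥ 11/21, giving β ≥ (11/21)^(1/2) ≈ 0.724.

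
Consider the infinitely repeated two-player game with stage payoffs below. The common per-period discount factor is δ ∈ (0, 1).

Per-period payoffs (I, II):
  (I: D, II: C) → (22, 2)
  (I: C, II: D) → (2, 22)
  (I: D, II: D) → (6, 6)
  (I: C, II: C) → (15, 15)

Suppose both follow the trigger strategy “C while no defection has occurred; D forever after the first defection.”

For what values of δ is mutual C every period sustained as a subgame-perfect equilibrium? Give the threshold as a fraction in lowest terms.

Cooperation forever yields 15 each period: 15/(1−δ).
Deviating yields 22 once, then 6 forever: 22 + 6δ/(1−δ).
No profitable deviation requires 15/(1−δ) ≥ 22 + 6δ/(1−δ).
Multiplying by (1−δ): 15 ≥ 22(1−δ) + 6δ = 22 − 16δ.
So 16δ ≥ 7, i.e. δ ≥ 7/16.

7/16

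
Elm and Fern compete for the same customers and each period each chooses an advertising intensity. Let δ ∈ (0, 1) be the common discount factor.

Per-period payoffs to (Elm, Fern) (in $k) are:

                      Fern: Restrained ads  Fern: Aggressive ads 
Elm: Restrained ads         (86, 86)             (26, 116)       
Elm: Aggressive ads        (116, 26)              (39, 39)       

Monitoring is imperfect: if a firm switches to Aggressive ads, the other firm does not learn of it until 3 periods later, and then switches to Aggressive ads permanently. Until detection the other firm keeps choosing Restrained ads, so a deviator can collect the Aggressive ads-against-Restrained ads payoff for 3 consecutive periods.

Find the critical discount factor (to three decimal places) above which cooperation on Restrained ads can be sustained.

Deviating for the 3 undetected periods gains 116−86 = 30 per period over cooperation, then loses 86−39 = 47 per period forever once punishment starts.
Gain: 30(1 + δ + … + δ^2); loss: 47·δ^3/(1−δ).
No profitable deviation ⇔ 30(1−δ^3) ≤ 47·δ^3, i.e. δ^3 ≥ 30/(30+47) = 30/77.
Hence δ ≥ (30/77)^(1/3) ≈ 0.730.

0.730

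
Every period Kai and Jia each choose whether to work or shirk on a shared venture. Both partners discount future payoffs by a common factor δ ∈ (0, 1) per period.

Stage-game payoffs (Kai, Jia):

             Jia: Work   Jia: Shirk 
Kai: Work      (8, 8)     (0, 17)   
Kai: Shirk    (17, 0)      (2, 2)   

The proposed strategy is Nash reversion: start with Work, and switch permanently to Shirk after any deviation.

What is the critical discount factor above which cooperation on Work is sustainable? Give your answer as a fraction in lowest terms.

Under grim trigger the critical discount factor is (T−C)/(T−P) with T = 17, C = 8, P = 2.
δ* = (17−8)/(17−2) = 9/15 = 3/5.

3/5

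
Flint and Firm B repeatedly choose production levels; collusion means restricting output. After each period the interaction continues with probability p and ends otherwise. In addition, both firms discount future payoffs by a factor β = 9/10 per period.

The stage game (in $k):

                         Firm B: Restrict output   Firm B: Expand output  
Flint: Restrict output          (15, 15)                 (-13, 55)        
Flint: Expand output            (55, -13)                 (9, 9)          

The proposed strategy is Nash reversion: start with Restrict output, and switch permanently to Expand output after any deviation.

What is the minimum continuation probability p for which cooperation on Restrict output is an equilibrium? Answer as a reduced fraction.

Expected continuation weight on next period's payoff is β·p = 9/10·p, which plays the role of the discount factor.
Cooperation requires 9/10·p ≥ (55−15)/(55−9) = 20/23, hence p ≥ 200/207.

200/207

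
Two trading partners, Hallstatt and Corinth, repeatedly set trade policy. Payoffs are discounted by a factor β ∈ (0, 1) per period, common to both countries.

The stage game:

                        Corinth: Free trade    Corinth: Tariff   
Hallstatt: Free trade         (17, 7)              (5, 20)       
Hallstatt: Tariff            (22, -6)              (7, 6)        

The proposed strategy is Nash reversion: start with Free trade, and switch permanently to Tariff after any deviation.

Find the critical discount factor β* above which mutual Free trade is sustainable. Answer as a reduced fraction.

13/14

Hallstatt: cooperation gives 17 each period; deviation gives 22 once then 7 forever.
  17/(1−β) ≥ 22 + 7β/(1−β) ⇒ β ≥ 5/15 = 1/3.
Corinth: cooperation gives 7 each period; deviation gives 20 once then 6 forever.
  β ≥ 13/14.
Both must hold, so the binding constraint is Corinth's: β ≥ 13/14.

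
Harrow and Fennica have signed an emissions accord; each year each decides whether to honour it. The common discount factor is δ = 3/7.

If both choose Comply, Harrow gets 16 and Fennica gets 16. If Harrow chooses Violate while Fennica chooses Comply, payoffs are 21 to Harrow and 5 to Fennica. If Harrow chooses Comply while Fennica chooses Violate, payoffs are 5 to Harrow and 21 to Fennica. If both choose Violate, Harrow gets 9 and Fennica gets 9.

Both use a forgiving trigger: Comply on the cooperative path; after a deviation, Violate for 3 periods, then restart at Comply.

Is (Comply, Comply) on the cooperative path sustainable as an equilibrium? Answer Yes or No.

IC: δ+…+δ^3 ≥ (21−16)/(16−9) = 5/7.
At δ = 3/7: partial sum = 0.6910 < 0.7143. Cooperation not sustainable.

No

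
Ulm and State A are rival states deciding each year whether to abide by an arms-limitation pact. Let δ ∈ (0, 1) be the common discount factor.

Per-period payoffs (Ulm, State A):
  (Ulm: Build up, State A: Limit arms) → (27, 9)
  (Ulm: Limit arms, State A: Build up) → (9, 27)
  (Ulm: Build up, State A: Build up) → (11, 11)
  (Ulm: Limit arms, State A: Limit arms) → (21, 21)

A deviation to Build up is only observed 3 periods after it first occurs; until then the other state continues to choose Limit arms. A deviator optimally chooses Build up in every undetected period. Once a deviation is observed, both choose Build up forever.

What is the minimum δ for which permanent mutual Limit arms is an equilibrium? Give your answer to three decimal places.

0.721

Deviating for the 3 undetected periods gains 27−21 = 6 per period over cooperation, then loses 21−11 = 10 per period forever once punishment starts.
Gain: 6(1 + δ + … + δ^2); loss: 10·δ^3/(1−δ).
No profitable deviation ⇔ 6(1−δ^3) ≤ 10·δ^3, i.e. δ^3 ≥ 6/(6+10) = 3/8.
Hence δ ≥ (3/8)^(1/3) ≈ 0.721.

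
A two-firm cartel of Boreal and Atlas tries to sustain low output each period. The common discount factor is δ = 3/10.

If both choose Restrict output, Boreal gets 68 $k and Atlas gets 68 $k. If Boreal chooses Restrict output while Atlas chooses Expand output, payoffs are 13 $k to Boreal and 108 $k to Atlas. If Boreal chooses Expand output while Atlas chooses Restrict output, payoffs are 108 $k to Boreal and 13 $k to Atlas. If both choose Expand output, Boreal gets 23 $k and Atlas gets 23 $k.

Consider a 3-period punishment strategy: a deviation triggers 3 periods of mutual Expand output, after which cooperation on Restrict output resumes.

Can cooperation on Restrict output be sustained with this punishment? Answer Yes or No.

IC: δ+…+δ^3 ≥ (108−68)/(68−23) = 8/9.
At δ = 3/10: partial sum = 0.4170 < 0.8889. Cooperation not sustainable.

No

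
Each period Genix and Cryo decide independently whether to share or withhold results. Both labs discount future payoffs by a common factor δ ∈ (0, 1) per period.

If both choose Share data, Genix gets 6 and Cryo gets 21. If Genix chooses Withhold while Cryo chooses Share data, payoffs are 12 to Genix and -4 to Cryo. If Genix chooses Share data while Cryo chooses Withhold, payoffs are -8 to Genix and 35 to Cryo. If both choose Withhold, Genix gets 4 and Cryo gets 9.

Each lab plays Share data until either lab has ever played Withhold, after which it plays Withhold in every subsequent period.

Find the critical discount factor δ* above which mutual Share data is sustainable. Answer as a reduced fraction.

3/4

Genix's threshold: (12−6)/(12−4) = 3/4.
Cryo's threshold: (35−21)/(35−9) = 7/13.
3/4 > 7/13, so Genix binds and δ* = 3/4.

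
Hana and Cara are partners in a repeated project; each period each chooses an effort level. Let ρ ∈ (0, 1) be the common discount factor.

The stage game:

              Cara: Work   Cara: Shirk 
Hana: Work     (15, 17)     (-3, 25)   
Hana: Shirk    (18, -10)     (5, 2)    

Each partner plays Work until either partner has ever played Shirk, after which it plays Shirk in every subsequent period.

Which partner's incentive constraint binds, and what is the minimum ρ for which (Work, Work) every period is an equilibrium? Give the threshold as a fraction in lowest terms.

Cara; ρ ≥ 8/23

Hana's threshold: (18−15)/(18−5) = 3/13.
Cara's threshold: (25−17)/(25−2) = 8/23.
3/13 < 8/23, so Cara binds and ρ* = 8/23.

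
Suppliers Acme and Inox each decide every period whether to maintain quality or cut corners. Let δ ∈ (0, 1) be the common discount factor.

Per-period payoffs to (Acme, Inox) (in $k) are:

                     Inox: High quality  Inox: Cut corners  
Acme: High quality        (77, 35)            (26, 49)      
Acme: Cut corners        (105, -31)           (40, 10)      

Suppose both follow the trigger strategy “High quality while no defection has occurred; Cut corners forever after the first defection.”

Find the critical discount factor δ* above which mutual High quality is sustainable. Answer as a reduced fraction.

28/65

Acme: cooperation gives 77 each period; deviation gives 105 once then 40 forever.
  77/(1−δ) ≥ 105 + 40δ/(1−δ) ⇒ δ ≥ 28/65.
Inox: cooperation gives 35 each period; deviation gives 49 once then 10 forever.
  δ ≥ 14/39.
Both must hold, so the binding constraint is Acme's: δ ≥ 28/65.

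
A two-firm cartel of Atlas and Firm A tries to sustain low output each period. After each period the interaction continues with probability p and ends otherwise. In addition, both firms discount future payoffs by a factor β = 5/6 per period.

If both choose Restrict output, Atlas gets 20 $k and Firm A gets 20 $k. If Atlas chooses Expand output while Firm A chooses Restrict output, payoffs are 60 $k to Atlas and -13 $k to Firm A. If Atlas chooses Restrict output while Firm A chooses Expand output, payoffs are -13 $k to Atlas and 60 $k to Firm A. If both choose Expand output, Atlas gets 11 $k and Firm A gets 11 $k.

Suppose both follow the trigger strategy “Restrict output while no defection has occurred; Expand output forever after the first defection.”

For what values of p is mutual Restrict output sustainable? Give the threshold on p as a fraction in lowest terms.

Expected continuation weight on next period's payoff is β·p = 5/6·p, which plays the role of the discount factor.
Cooperation requires 5/6·p ≥ (60−20)/(60−11) = 40/49, hence p ≥ 48/49.

48/49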